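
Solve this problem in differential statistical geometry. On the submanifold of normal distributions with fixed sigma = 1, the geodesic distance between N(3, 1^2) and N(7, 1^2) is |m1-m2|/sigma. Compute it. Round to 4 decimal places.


On the fixed-variance normal subfamily, geodesic distance = |m1-m2|/sigma.
|3 - 7| = 4.
sigma = 1.
d = 4/1 = 4.0000

4.0000


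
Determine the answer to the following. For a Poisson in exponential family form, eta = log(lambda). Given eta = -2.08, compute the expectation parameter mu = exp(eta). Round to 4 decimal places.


Expectation parameter for Poisson exponential family:
mu = exp(eta).
eta = -2.08.
mu = exp(-2.08) = 0.1249

0.1249


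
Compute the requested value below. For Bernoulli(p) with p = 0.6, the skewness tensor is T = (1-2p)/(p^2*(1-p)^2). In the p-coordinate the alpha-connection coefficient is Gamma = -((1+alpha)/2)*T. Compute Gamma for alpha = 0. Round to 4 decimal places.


Skewness (Amari-Chentsov) tensor: T = (1-2p)/(p^2*(1-p)^2).
p = 0.6, 1-2p = -0.2, p^2 = 0.36, (1-p)^2 = 0.16.
T = -0.2/(0.36 * 0.16) = -3.472222.
In the p-coordinate, Gamma^(alpha) = Gamma^(0) - (alpha/2)*T with Gamma^(0) = (1/2)*g'(p) = -T/2,
so Gamma^(alpha) = -((1+alpha)/2)*T.
alpha = 0, -(1+alpha)/2 = -0.5.
Gamma = -0.5 * -3.472222 = 1.7361

1.7361


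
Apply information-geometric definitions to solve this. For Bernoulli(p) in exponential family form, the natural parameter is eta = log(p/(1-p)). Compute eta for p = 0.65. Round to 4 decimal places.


Natural parameter for Bernoulli: eta = log(p/(1-p)).
p = 0.65, 1-p = 0.35.
p/(1-p) = 1.857143.
eta = log(1.857143) = 0.6190

0.6190


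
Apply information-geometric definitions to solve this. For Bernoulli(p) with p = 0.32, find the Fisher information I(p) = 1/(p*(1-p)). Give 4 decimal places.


For Bernoulli(p), Fisher information is I(p) = 1/(p*(1-p)).
p = 0.32, 1-p = 0.68.
p*(1-p) = 0.2176.
I(p) = 1/0.2176 = 4.5956

4.5956


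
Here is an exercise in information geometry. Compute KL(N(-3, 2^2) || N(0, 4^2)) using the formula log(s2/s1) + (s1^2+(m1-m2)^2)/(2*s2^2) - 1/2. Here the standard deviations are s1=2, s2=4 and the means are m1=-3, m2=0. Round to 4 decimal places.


KL divergence between normal distributions:
KL = log(s2/s1) + (s1^2 + (m1-m2)^2)/(2*s2^2) - 1/2.
log(4/2) = 0.693147.
(2^2 + (-3-0)^2)/(2*4^2) = (4 + 9)/32 = 0.40625.
KL = 0.693147 + 0.40625 - 0.5 = 0.5994

0.5994


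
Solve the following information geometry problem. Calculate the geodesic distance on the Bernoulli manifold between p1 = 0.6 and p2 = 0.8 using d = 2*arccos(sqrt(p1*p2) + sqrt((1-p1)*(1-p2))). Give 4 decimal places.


Geodesic distance on Bernoulli manifold:
d(p1,p2) = 2*arccos(sqrt(p1*p2) + sqrt((1-p1)*(1-p2))).
sqrt(p1*p2) = sqrt(0.6*0.8) = 0.69282.
sqrt((1-p1)*(1-p2)) = sqrt(0.4*0.2) = 0.282843.
arg = 0.69282 + 0.282843 = 0.975663.
d = 2*arccos(0.975663) = 0.4421

0.4421


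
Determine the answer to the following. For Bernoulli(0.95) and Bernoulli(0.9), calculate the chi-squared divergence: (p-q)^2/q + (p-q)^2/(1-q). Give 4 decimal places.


Chi-squared divergence between Bernoulli distributions:
chi^2 = (p-q)^2/q + (p-q)^2/(1-q).
p = 0.95, q = 0.9, p-q = 0.05.
(p-q)^2 = 0.0025.
term1 = 0.0025/0.9 = 0.002778.
term2 = 0.0025/0.1 = 0.025.
chi^2 = 0.002778 + 0.025 = 0.0278

0.0278


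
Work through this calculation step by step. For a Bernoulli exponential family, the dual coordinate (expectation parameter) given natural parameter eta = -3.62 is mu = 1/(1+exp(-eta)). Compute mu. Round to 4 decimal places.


Dual coordinate (expectation parameter) for Bernoulli:
mu = 1/(1+exp(-eta)).
eta = -3.62.
exp(-eta) = exp(3.62) = 37.337568.
mu = 1/(1+37.337568) = 0.0261

0.0261


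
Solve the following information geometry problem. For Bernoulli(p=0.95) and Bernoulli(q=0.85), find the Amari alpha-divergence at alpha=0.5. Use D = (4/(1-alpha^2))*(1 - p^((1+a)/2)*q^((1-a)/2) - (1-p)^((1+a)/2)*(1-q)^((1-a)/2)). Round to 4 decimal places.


Amari alpha-divergence:
D = (4/(1-alpha^2))*(1 - p^((1+a)/2)*q^((1-a)/2) - (1-p)^((1+a)/2)*(1-q)^((1-a)/2)).
alpha = 0.5, p = 0.95, q = 0.85.
e1 = (1+alpha)/2 = 0.75, e2 = (1-alpha)/2 = 0.25.
t1 = p^e1 * q^e2 = 0.95^0.75 * 0.85^0.25 = 0.923948.
t2 = (1-p)^e1 * (1-q)^e2 = 0.05^0.75 * 0.15^0.25 = 0.065804.
4/(1-alpha^2) = 5.333333.
D = 5.333333*(1 - 0.923948 - 0.065804) = 0.0547

0.0547


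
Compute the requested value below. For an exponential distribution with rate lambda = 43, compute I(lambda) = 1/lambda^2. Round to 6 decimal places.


Fisher information for exponential: I(lambda) = 1/lambda^2.
lambda = 43, lambda^2 = 1849.
I = 1/1849 = 0.000541

0.000541


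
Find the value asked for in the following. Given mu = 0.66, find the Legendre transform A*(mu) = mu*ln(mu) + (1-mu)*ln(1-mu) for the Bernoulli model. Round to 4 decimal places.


Legendre transform for Bernoulli:
A*(mu) = mu*log(mu) + (1-mu)*log(1-mu).
mu = 0.66, 1-mu = 0.34.
mu*log(mu) = 0.66*log(0.66) = -0.27424.
(1-mu)*log(1-mu) = 0.34*log(0.34) = -0.366795.
A* = -0.27424 + -0.366795 = -0.6410

-0.6410


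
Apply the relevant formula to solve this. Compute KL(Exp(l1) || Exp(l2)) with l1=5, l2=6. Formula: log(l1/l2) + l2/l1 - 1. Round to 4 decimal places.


KL divergence for exponential family:
KL = log(l1/l2) + l2/l1 - 1.
log(5/6) = -0.182322.
6/5 = 1.2.
KL = -0.182322 + 1.2 - 1 = 0.0177

0.0177


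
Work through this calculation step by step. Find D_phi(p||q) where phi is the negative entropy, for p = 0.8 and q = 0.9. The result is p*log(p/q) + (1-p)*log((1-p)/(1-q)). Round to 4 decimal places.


Bregman divergence with negative entropy generator:
D = p*log(p/q) + (1-p)*log((1-p)/(1-q)).
p = 0.8, q = 0.9.
p*log(p/q) = 0.8*log(0.8/0.9) = -0.094226.
(1-p)*log((1-p)/(1-q)) = 0.2*log(0.2/0.1) = 0.138629.
D = -0.094226 + 0.138629 = 0.0444

0.0444


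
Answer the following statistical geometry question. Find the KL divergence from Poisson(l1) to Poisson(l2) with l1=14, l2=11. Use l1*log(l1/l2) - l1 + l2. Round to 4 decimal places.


KL divergence for Poisson:
KL = l1*log(l1/l2) - l1 + l2.
l1 = 14, l2 = 11.
log(14/11) = 0.241162.
l1*log(l1/l2) = 14 * 0.241162 = 3.376269.
KL = 3.376269 - 14 + 11 = 0.3763

0.3763


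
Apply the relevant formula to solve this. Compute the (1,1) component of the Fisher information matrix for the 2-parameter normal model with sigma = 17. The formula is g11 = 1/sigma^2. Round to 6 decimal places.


For the 2-parameter normal family, the Fisher metric has:
  g11 = 1/sigma^2, g22 = 2/sigma^2.
sigma = 17, sigma^2 = 289.
g11 = 0.003460

0.003460


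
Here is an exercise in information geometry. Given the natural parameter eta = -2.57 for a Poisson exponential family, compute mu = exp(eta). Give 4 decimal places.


Expectation parameter for Poisson exponential family:
mu = exp(eta).
eta = -2.57.
mu = exp(-2.57) = 0.0765

0.0765


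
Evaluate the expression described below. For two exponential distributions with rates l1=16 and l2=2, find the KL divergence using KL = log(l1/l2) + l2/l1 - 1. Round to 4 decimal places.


KL divergence for exponential family:
KL = log(l1/l2) + l2/l1 - 1.
log(16/2) = 2.079442.
2/16 = 0.125.
KL = 2.079442 + 0.125 - 1 = 1.2044

1.2044


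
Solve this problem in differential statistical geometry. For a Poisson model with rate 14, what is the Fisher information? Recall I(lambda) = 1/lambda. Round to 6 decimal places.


Fisher information for Poisson: I(lambda) = 1/lambda.
lambda = 14.
I(lambda) = 1/14 = 0.071429

0.071429


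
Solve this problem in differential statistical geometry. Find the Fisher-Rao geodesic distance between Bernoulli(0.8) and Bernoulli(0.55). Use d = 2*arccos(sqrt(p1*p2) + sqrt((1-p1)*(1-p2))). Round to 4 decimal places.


Geodesic distance on Bernoulli manifold:
d(p1,p2) = 2*arccos(sqrt(p1*p2) + sqrt((1-p1)*(1-p2))).
sqrt(p1*p2) = sqrt(0.8*0.55) = 0.663325.
sqrt((1-p1)*(1-p2)) = sqrt(0.2*0.45) = 0.3.
arg = 0.663325 + 0.3 = 0.963325.
d = 2*arccos(0.963325) = 0.5433

0.5433


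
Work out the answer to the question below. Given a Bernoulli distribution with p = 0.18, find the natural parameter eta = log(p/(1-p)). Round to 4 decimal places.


Natural parameter for Bernoulli: eta = log(p/(1-p)).
p = 0.18, 1-p = 0.82.
p/(1-p) = 0.219512.
eta = log(0.219512) = -1.5163

-1.5163


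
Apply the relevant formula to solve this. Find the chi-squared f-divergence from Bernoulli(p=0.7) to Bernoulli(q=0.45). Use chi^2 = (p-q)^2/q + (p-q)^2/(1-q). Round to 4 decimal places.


Chi-squared divergence between Bernoulli distributions:
chi^2 = (p-q)^2/q + (p-q)^2/(1-q).
p = 0.7, q = 0.45, p-q = 0.25.
(p-q)^2 = 0.0625.
term1 = 0.0625/0.45 = 0.138889.
term2 = 0.0625/0.55 = 0.113636.
chi^2 = 0.138889 + 0.113636 = 0.2525

0.2525


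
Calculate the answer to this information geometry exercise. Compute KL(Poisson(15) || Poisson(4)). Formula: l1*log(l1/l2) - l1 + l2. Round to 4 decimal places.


KL divergence for Poisson:
KL = l1*log(l1/l2) - l1 + l2.
l1 = 15, l2 = 4.
log(15/4) = 1.321756.
l1*log(l1/l2) = 15 * 1.321756 = 19.826338.
KL = 19.826338 - 15 + 4 = 8.8263

8.8263


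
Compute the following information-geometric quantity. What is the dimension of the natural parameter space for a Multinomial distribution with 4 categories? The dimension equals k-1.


Exponential family dimension calculation:
For Multinomial with k=4 categories, dim = k-1 = 3.

3


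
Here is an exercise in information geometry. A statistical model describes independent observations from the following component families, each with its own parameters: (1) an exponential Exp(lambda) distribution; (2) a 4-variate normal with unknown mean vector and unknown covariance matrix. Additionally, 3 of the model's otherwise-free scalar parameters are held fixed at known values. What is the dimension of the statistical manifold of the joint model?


The dimension of a statistical manifold equals the number of free
(independent) real parameters of the model. For a product of independent
blocks the parameter counts add.
- exponential (lambda): 1.
- 4-variate normal: 4 (mean) + 4*5/2 = 10 (symmetric covariance) = 14.
Total = 1 + 14 = 15.
3 parameter(s) fixed at known values: 15 - 3 = 12.
Dimension = 12

12


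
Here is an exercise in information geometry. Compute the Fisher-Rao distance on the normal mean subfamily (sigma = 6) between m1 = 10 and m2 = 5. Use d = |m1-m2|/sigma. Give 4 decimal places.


On the fixed-variance normal subfamily, geodesic distance = |m1-m2|/sigma.
|10 - 5| = 5.
sigma = 6.
d = 5/6 = 0.8333

0.8333


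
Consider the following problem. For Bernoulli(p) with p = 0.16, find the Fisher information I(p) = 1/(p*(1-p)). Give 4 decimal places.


For Bernoulli(p), Fisher information is I(p) = 1/(p*(1-p)).
p = 0.16, 1-p = 0.84.
p*(1-p) = 0.1344.
I(p) = 1/0.1344 = 7.4405

7.4405


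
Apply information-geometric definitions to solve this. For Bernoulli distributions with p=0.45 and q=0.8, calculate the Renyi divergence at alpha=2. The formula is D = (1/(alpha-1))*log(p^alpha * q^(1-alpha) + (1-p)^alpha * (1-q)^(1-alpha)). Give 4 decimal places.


Renyi divergence of order alpha between Bernoulli distributions:
D = (1/(alpha-1))*log(p^alpha * q^(1-alpha) + (1-p)^alpha * (1-q)^(1-alpha)).
alpha = 2, p = 0.45, q = 0.8.
p^alpha * q^(1-alpha) = 0.45^2 * 0.8^-1 = 0.253125.
(1-p)^alpha * (1-q)^(1-alpha) = 0.55^2 * 0.2^-1 = 1.5125.
sum = 0.253125 + 1.5125 = 1.765625.
D = (1/1)*log(1.765625) = 0.5685

0.5685


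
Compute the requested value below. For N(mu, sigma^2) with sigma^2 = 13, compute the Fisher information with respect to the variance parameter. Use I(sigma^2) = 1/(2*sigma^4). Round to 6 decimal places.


Fisher information for variance: I(sigma^2) = 1/(2*sigma^4).
sigma^2 = 13, so sigma^4 = 169.
I = 1/(2*169) = 1/338 = 0.002959

0.002959


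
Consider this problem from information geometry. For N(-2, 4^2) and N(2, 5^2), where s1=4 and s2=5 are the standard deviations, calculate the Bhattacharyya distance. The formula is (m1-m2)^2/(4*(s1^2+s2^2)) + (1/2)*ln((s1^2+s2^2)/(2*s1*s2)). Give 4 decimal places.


Bhattacharyya distance between two Gaussians:
DB = (m1-m2)^2/(4*(s1^2+s2^2)) + (1/2)*ln((s1^2+s2^2)/(2*s1*s2)).
(m1-m2)^2 = (-4)^2 = 16.
s1^2+s2^2 = 16 + 25 = 41.
term1 = 16/164 = 0.097561.
term2 = 0.5*ln(41/40.0) = 0.012346.
DB = 0.097561 + 0.012346 = 0.1099

0.1099


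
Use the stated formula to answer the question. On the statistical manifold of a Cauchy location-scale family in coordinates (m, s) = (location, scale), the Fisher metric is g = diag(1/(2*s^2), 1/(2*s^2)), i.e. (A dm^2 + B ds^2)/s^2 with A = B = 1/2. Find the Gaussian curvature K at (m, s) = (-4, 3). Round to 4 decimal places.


The metric has the form g = (A dm^2 + B ds^2)/s^2 with A = 1/2, B = 1/2.
Substitute u = sqrt(A/B)*m: g = B*(du^2 + ds^2)/s^2, i.e. B times the
Poincare upper half-plane metric, which has constant Gaussian curvature -1.
Scaling a 2D metric by a constant c divides the Gaussian curvature by c,
so K = -1/B = -1/(1/2) = -2.0000 everywhere (the point (m, s) = (-4, 3) is irrelevant:
the curvature is constant).
The requested Gaussian curvature is K = -2.0000.

-2.0000


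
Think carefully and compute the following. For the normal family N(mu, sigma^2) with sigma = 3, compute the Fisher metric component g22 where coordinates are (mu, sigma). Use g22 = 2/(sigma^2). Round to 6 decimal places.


For the 2-parameter normal family, the Fisher metric has:
  g11 = 1/sigma^2, g22 = 2/sigma^2.
sigma = 3, sigma^2 = 9.
g22 = 0.222222

0.222222


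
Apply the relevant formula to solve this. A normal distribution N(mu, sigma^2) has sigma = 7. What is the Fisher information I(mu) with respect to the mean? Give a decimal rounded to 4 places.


The Fisher information for the mean of a normal distribution is I(mu) = 1/sigma^2.
sigma = 7, so sigma^2 = 49.
I(mu) = 1/49 = 0.0204

0.0204


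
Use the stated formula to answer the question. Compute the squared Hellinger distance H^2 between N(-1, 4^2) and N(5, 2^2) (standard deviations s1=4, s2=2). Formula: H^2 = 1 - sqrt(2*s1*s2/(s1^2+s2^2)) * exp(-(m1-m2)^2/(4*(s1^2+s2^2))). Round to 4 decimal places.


Squared Hellinger distance for Gaussians:
H^2 = 1 - sqrt(2*s1*s2/(s1^2+s2^2)) * exp(-(m1-m2)^2/(4*(s1^2+s2^2))).
s1^2 = 16, s2^2 = 4, s1^2+s2^2 = 20.
sqrt(2*4*2/(20)) = 0.894427.
(m1-m2)^2 = (-6)^2 = 36.
exp(-36/(4*20)) = exp(-0.45) = 0.637628.
H^2 = 1 - 0.894427*0.637628 = 0.4297

0.4297


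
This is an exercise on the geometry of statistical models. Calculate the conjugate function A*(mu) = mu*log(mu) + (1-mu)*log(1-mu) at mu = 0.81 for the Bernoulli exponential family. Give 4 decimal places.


Legendre transform for Bernoulli:
A*(mu) = mu*log(mu) + (1-mu)*log(1-mu).
mu = 0.81, 1-mu = 0.19.
mu*log(mu) = 0.81*log(0.81) = -0.170684.
(1-mu)*log(1-mu) = 0.19*log(0.19) = -0.315539.
A* = -0.170684 + -0.315539 = -0.4862

-0.4862


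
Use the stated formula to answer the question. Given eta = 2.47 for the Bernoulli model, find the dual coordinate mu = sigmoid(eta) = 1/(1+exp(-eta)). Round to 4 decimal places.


Dual coordinate (expectation parameter) for Bernoulli:
mu = 1/(1+exp(-eta)).
eta = 2.47.
exp(-eta) = exp(-2.47) = 0.084585.
mu = 1/(1+0.084585) = 0.9220

0.9220


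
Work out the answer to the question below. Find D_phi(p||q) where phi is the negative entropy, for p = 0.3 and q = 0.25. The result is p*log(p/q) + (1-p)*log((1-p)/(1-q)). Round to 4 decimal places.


Bregman divergence with negative entropy generator:
D = p*log(p/q) + (1-p)*log((1-p)/(1-q)).
p = 0.3, q = 0.25.
p*log(p/q) = 0.3*log(0.3/0.25) = 0.054696.
(1-p)*log((1-p)/(1-q)) = 0.7*log(0.7/0.75) = -0.048295.
D = 0.054696 + -0.048295 = 0.0064

0.0064


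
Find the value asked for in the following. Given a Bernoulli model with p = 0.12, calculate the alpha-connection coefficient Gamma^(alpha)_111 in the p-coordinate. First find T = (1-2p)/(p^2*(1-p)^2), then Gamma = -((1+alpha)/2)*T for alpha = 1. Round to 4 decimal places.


Skewness (Amari-Chentsov) tensor: T = (1-2p)/(p^2*(1-p)^2).
p = 0.12, 1-2p = 0.76, p^2 = 0.0144, (1-p)^2 = 0.7744.
T = 0.76/(0.0144 * 0.7744) = 68.153122.
In the p-coordinate, Gamma^(alpha) = Gamma^(0) - (alpha/2)*T with Gamma^(0) = (1/2)*g'(p) = -T/2,
so Gamma^(alpha) = -((1+alpha)/2)*T.
alpha = 1, -(1+alpha)/2 = -1.0.
Gamma = -1.0 * 68.153122 = -68.1531

-68.1531


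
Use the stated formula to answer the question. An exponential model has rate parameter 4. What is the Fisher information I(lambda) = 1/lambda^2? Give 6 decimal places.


Fisher information for exponential: I(lambda) = 1/lambda^2.
lambda = 4, lambda^2 = 16.
I = 1/16 = 0.062500

0.062500


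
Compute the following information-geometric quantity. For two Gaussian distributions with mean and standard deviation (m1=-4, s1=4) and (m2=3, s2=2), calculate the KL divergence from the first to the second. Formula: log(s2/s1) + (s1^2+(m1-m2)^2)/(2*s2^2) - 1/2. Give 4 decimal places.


KL divergence between normal distributions:
KL = log(s2/s1) + (s1^2 + (m1-m2)^2)/(2*s2^2) - 1/2.
log(2/4) = -0.693147.
(4^2 + (-4-3)^2)/(2*2^2) = (16 + 49)/8 = 8.125.
KL = -0.693147 + 8.125 - 0.5 = 6.9319

6.9319


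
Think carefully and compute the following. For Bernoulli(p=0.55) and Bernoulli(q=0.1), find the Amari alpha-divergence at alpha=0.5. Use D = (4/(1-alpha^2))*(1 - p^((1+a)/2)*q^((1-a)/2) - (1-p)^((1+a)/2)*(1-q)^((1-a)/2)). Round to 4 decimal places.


Amari alpha-divergence:
D = (4/(1-alpha^2))*(1 - p^((1+a)/2)*q^((1-a)/2) - (1-p)^((1+a)/2)*(1-q)^((1-a)/2)).
alpha = 0.5, p = 0.55, q = 0.1.
e1 = (1+alpha)/2 = 0.75, e2 = (1-alpha)/2 = 0.25.
t1 = p^e1 * q^e2 = 0.55^0.75 * 0.1^0.25 = 0.359147.
t2 = (1-p)^e1 * (1-q)^e2 = 0.45^0.75 * 0.9^0.25 = 0.535143.
4/(1-alpha^2) = 5.333333.
D = 5.333333*(1 - 0.359147 - 0.535143) = 0.5638

0.5638


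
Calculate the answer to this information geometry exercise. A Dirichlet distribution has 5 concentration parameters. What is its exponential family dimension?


Exponential family dimension calculation:
Dirichlet with 5 components has 5 natural parameters.

5


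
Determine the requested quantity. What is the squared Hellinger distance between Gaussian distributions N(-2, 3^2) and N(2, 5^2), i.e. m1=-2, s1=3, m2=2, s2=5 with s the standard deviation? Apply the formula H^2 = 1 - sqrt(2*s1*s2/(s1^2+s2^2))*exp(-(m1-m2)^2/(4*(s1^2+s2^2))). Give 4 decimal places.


Squared Hellinger distance for Gaussians:
H^2 = 1 - sqrt(2*s1*s2/(s1^2+s2^2)) * exp(-(m1-m2)^2/(4*(s1^2+s2^2))).
s1^2 = 9, s2^2 = 25, s1^2+s2^2 = 34.
sqrt(2*3*5/(34)) = 0.939336.
(m1-m2)^2 = (-4)^2 = 16.
exp(-16/(4*34)) = exp(-0.117647) = 0.88901.
H^2 = 1 - 0.939336*0.88901 = 0.1649

0.1649


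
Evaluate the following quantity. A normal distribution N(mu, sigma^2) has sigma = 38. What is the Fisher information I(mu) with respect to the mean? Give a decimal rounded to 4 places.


The Fisher information for the mean of a normal distribution is I(mu) = 1/sigma^2.
sigma = 38, so sigma^2 = 1444.
I(mu) = 1/1444 = 0.0007

0.0007


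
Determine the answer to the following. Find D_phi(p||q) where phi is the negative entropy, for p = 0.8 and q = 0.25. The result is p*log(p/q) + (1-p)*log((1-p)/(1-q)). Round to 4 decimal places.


Bregman divergence with negative entropy generator:
D = p*log(p/q) + (1-p)*log((1-p)/(1-q)).
p = 0.8, q = 0.25.
p*log(p/q) = 0.8*log(0.8/0.25) = 0.930521.
(1-p)*log((1-p)/(1-q)) = 0.2*log(0.2/0.75) = -0.264351.
D = 0.930521 + -0.264351 = 0.6662

0.6662


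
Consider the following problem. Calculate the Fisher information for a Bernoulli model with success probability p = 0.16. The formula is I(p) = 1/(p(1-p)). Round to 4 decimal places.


For Bernoulli(p), Fisher information is I(p) = 1/(p*(1-p)).
p = 0.16, 1-p = 0.84.
p*(1-p) = 0.1344.
I(p) = 1/0.1344 = 7.4405

7.4405


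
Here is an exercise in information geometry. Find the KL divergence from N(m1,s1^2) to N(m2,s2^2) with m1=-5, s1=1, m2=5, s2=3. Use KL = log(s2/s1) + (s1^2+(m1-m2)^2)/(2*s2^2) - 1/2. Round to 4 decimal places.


KL divergence between normal distributions:
KL = log(s2/s1) + (s1^2 + (m1-m2)^2)/(2*s2^2) - 1/2.
log(3/1) = 1.098612.
(1^2 + (-5-5)^2)/(2*3^2) = (1 + 100)/18 = 5.611111.
KL = 1.098612 + 5.611111 - 0.5 = 6.2097

6.2097


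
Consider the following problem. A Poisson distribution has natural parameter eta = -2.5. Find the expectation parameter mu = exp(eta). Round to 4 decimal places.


Expectation parameter for Poisson exponential family:
mu = exp(eta).
eta = -2.5.
mu = exp(-2.5) = 0.0821

0.0821


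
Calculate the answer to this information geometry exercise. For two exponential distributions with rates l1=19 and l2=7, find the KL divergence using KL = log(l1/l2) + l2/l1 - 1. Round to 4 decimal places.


KL divergence for exponential family:
KL = log(l1/l2) + l2/l1 - 1.
log(19/7) = 0.998529.
7/19 = 0.368421.
KL = 0.998529 + 0.368421 - 1 = 0.3669

0.3669


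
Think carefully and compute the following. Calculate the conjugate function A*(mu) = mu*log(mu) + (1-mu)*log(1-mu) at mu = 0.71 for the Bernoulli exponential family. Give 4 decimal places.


Legendre transform for Bernoulli:
A*(mu) = mu*log(mu) + (1-mu)*log(1-mu).
mu = 0.71, 1-mu = 0.29.
mu*log(mu) = 0.71*log(0.71) = -0.243168.
(1-mu)*log(1-mu) = 0.29*log(0.29) = -0.358984.
A* = -0.243168 + -0.358984 = -0.6022

-0.6022


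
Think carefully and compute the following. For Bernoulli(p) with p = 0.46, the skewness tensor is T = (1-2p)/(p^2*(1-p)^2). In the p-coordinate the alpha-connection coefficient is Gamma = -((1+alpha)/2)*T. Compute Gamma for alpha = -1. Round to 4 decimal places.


Skewness (Amari-Chentsov) tensor: T = (1-2p)/(p^2*(1-p)^2).
p = 0.46, 1-2p = 0.08, p^2 = 0.2116, (1-p)^2 = 0.2916.
T = 0.08/(0.2116 * 0.2916) = 1.296543.
In the p-coordinate, Gamma^(alpha) = Gamma^(0) - (alpha/2)*T with Gamma^(0) = (1/2)*g'(p) = -T/2,
so Gamma^(alpha) = -((1+alpha)/2)*T.
alpha = -1, -(1+alpha)/2 = 0.0.
Gamma = 0.0 * 1.296543 = 0.0000

0.0000


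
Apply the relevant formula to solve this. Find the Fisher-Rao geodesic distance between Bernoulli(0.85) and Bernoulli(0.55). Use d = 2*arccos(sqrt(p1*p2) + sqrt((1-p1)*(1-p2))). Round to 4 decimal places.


Geodesic distance on Bernoulli manifold:
d(p1,p2) = 2*arccos(sqrt(p1*p2) + sqrt((1-p1)*(1-p2))).
sqrt(p1*p2) = sqrt(0.85*0.55) = 0.68374.
sqrt((1-p1)*(1-p2)) = sqrt(0.15*0.45) = 0.259808.
arg = 0.68374 + 0.259808 = 0.943547.
d = 2*arccos(0.943547) = 0.6752

0.6752


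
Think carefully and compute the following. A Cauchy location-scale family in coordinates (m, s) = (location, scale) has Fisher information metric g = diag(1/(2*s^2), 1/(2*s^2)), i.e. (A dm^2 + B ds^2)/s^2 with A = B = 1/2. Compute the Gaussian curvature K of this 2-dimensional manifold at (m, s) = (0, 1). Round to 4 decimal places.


The metric has the form g = (A dm^2 + B ds^2)/s^2 with A = 1/2, B = 1/2.
Substitute u = sqrt(A/B)*m: g = B*(du^2 + ds^2)/s^2, i.e. B times the
Poincare upper half-plane metric, which has constant Gaussian curvature -1.
Scaling a 2D metric by a constant c divides the Gaussian curvature by c,
so K = -1/B = -1/(1/2) = -2.0000 everywhere (the point (m, s) = (0, 1) is irrelevant:
the curvature is constant).
The requested Gaussian curvature is K = -2.0000.

-2.0000


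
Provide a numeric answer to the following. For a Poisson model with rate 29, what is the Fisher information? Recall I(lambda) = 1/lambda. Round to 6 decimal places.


Fisher information for Poisson: I(lambda) = 1/lambda.
lambda = 29.
I(lambda) = 1/29 = 0.034483

0.034483


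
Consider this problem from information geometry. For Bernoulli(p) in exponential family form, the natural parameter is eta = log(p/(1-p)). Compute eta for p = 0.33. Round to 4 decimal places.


Natural parameter for Bernoulli: eta = log(p/(1-p)).
p = 0.33, 1-p = 0.67.
p/(1-p) = 0.492537.
eta = log(0.492537) = -0.7082

-0.7082


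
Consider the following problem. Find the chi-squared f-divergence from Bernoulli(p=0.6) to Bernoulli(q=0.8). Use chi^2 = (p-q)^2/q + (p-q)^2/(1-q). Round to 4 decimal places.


Chi-squared divergence between Bernoulli distributions:
chi^2 = (p-q)^2/q + (p-q)^2/(1-q).
p = 0.6, q = 0.8, p-q = -0.2.
(p-q)^2 = 0.04.
term1 = 0.04/0.8 = 0.05.
term2 = 0.04/0.2 = 0.2.
chi^2 = 0.05 + 0.2 = 0.2500

0.2500


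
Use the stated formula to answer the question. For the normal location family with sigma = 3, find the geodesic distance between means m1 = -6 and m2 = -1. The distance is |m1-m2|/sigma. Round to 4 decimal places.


On the fixed-variance normal subfamily, geodesic distance = |m1-m2|/sigma.
|-6 - -1| = 5.
sigma = 3.
d = 5/3 = 1.6667

1.6667


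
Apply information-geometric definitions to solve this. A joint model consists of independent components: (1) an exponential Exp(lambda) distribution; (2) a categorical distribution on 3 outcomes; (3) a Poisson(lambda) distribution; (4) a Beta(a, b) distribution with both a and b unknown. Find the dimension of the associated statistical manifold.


The dimension of a statistical manifold equals the number of free
(independent) real parameters of the model. For a product of independent
blocks the parameter counts add.
- exponential (lambda): 1.
- categorical on 3 outcomes (probabilities sum to 1): 3-1 = 2.
- Poisson (lambda): 1.
- Beta (a, b): 2.
Total = 1 + 2 + 1 + 2 = 6.
Dimension = 6

6


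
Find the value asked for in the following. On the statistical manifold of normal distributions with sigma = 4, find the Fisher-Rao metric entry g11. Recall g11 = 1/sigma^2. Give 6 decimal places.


For the 2-parameter normal family, the Fisher metric has:
  g11 = 1/sigma^2, g22 = 2/sigma^2.
sigma = 4, sigma^2 = 16.
g11 = 0.062500

0.062500


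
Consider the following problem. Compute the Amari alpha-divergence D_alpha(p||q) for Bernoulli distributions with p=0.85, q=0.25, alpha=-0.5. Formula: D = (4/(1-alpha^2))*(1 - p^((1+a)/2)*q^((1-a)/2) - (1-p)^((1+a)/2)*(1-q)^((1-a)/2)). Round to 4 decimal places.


Amari alpha-divergence:
D = (4/(1-alpha^2))*(1 - p^((1+a)/2)*q^((1-a)/2) - (1-p)^((1+a)/2)*(1-q)^((1-a)/2)).
alpha = -0.5, p = 0.85, q = 0.25.
e1 = (1+alpha)/2 = 0.25, e2 = (1-alpha)/2 = 0.75.
t1 = p^e1 * q^e2 = 0.85^0.25 * 0.25^0.75 = 0.339477.
t2 = (1-p)^e1 * (1-q)^e2 = 0.15^0.25 * 0.75^0.75 = 0.501555.
4/(1-alpha^2) = 5.333333.
D = 5.333333*(1 - 0.339477 - 0.501555) = 0.8478

0.8478


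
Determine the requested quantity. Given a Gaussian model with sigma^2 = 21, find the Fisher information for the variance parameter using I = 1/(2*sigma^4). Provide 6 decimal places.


Fisher information for variance: I(sigma^2) = 1/(2*sigma^4).
sigma^2 = 21, so sigma^4 = 441.
I = 1/(2*441) = 1/882 = 0.001134

0.001134


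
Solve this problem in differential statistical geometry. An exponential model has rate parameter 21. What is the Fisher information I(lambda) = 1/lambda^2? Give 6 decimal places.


Fisher information for exponential: I(lambda) = 1/lambda^2.
lambda = 21, lambda^2 = 441.
I = 1/441 = 0.002268

0.002268


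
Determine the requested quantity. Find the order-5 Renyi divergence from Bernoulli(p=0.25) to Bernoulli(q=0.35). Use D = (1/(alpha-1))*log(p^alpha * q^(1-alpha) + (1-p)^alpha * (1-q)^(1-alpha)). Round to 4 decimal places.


Renyi divergence of order alpha between Bernoulli distributions:
D = (1/(alpha-1))*log(p^alpha * q^(1-alpha) + (1-p)^alpha * (1-q)^(1-alpha)).
alpha = 5, p = 0.25, q = 0.35.
p^alpha * q^(1-alpha) = 0.25^5 * 0.35^-4 = 0.065077.
(1-p)^alpha * (1-q)^(1-alpha) = 0.75^5 * 0.65^-4 = 1.329391.
sum = 0.065077 + 1.329391 = 1.394469.
D = (1/4)*log(1.394469) = 0.0831

0.0831


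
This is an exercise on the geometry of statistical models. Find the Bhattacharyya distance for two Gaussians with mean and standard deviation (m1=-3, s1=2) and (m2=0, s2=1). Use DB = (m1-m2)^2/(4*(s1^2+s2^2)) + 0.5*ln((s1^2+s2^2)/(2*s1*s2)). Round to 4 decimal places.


Bhattacharyya distance between two Gaussians:
DB = (m1-m2)^2/(4*(s1^2+s2^2)) + (1/2)*ln((s1^2+s2^2)/(2*s1*s2)).
(m1-m2)^2 = (-3)^2 = 9.
s1^2+s2^2 = 4 + 1 = 5.
term1 = 9/20 = 0.45.
term2 = 0.5*ln(5/4.0) = 0.111572.
DB = 0.45 + 0.111572 = 0.5616

0.5616


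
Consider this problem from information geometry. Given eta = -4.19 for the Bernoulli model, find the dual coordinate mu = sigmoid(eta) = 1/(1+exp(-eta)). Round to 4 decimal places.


Dual coordinate (expectation parameter) for Bernoulli:
mu = 1/(1+exp(-eta)).
eta = -4.19.
exp(-eta) = exp(4.19) = 66.022791.
mu = 1/(1+66.022791) = 0.0149

0.0149


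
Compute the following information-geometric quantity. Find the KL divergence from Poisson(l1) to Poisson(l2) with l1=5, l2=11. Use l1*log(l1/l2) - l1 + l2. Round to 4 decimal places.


KL divergence for Poisson:
KL = l1*log(l1/l2) - l1 + l2.
l1 = 5, l2 = 11.
log(5/11) = -0.788457.
l1*log(l1/l2) = 5 * -0.788457 = -3.942287.
KL = -3.942287 - 5 + 11 = 2.0577

2.0577


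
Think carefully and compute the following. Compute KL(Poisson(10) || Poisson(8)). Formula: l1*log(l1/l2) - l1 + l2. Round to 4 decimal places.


KL divergence for Poisson:
KL = l1*log(l1/l2) - l1 + l2.
l1 = 10, l2 = 8.
log(10/8) = 0.223144.
l1*log(l1/l2) = 10 * 0.223144 = 2.231436.
KL = 2.231436 - 10 + 8 = 0.2314

0.2314


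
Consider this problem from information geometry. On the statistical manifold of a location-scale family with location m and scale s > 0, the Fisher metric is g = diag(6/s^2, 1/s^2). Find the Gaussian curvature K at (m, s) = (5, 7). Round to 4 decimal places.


The metric has the form g = (A dm^2 + B ds^2)/s^2 with A = 6, B = 1.
Substitute u = sqrt(A/B)*m: g = B*(du^2 + ds^2)/s^2, i.e. B times the
Poincare upper half-plane metric, which has constant Gaussian curvature -1.
Scaling a 2D metric by a constant c divides the Gaussian curvature by c,
so K = -1/B = -1/(1) = -1.0000 everywhere (the point (m, s) = (5, 7) is irrelevant:
the curvature is constant).
The requested Gaussian curvature is K = -1.0000.

-1.0000


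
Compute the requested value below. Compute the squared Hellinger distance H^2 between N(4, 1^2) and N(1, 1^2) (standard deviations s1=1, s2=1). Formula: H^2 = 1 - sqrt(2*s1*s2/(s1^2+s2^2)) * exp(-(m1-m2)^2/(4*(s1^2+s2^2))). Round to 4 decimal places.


Squared Hellinger distance for Gaussians:
H^2 = 1 - sqrt(2*s1*s2/(s1^2+s2^2)) * exp(-(m1-m2)^2/(4*(s1^2+s2^2))).
s1^2 = 1, s2^2 = 1, s1^2+s2^2 = 2.
sqrt(2*1*1/(2)) = 1.0.
(m1-m2)^2 = (3)^2 = 9.
exp(-9/(4*2)) = exp(-1.125) = 0.324652.
H^2 = 1 - 1.0*0.324652 = 0.6753

0.6753


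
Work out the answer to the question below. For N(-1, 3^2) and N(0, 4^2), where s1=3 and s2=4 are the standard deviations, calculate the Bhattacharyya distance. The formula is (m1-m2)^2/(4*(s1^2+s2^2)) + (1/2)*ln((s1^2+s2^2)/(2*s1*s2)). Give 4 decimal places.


Bhattacharyya distance between two Gaussians:
DB = (m1-m2)^2/(4*(s1^2+s2^2)) + (1/2)*ln((s1^2+s2^2)/(2*s1*s2)).
(m1-m2)^2 = (-1)^2 = 1.
s1^2+s2^2 = 9 + 16 = 25.
term1 = 1/100 = 0.01.
term2 = 0.5*ln(25/24.0) = 0.020411.
DB = 0.01 + 0.020411 = 0.0304

0.0304


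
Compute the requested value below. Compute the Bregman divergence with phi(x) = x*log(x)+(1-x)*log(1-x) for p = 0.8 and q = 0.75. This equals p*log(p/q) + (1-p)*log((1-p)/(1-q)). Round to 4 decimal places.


Bregman divergence with negative entropy generator:
D = p*log(p/q) + (1-p)*log((1-p)/(1-q)).
p = 0.8, q = 0.75.
p*log(p/q) = 0.8*log(0.8/0.75) = 0.051631.
(1-p)*log((1-p)/(1-q)) = 0.2*log(0.2/0.25) = -0.044629.
D = 0.051631 + -0.044629 = 0.0070

0.0070


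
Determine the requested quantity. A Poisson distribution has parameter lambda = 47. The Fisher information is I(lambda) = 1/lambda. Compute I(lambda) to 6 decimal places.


Fisher information for Poisson: I(lambda) = 1/lambda.
lambda = 47.
I(lambda) = 1/47 = 0.021277

0.021277


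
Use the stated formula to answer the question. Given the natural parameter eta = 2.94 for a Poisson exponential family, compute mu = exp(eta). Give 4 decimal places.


Expectation parameter for Poisson exponential family:
mu = exp(eta).
eta = 2.94.
mu = exp(2.94) = 18.9158

18.9158


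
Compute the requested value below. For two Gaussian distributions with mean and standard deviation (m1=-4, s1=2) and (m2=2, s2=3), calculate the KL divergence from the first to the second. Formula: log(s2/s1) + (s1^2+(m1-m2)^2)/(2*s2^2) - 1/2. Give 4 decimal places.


KL divergence between normal distributions:
KL = log(s2/s1) + (s1^2 + (m1-m2)^2)/(2*s2^2) - 1/2.
log(3/2) = 0.405465.
(2^2 + (-4-2)^2)/(2*3^2) = (4 + 36)/18 = 2.222222.
KL = 0.405465 + 2.222222 - 0.5 = 2.1277

2.1277


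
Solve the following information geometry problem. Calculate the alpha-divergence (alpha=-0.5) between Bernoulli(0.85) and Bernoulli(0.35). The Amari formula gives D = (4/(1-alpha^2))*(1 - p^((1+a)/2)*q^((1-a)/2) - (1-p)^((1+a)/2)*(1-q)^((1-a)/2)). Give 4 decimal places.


Amari alpha-divergence:
D = (4/(1-alpha^2))*(1 - p^((1+a)/2)*q^((1-a)/2) - (1-p)^((1+a)/2)*(1-q)^((1-a)/2)).
alpha = -0.5, p = 0.85, q = 0.35.
e1 = (1+alpha)/2 = 0.25, e2 = (1-alpha)/2 = 0.75.
t1 = p^e1 * q^e2 = 0.85^0.25 * 0.35^0.75 = 0.436924.
t2 = (1-p)^e1 * (1-q)^e2 = 0.15^0.25 * 0.65^0.75 = 0.450514.
4/(1-alpha^2) = 5.333333.
D = 5.333333*(1 - 0.436924 - 0.450514) = 0.6003

0.6003


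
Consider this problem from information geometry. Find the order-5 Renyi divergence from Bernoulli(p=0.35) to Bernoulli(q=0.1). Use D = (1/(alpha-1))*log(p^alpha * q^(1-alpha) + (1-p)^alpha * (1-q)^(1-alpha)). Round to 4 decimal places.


Renyi divergence of order alpha between Bernoulli distributions:
D = (1/(alpha-1))*log(p^alpha * q^(1-alpha) + (1-p)^alpha * (1-q)^(1-alpha)).
alpha = 5, p = 0.35, q = 0.1.
p^alpha * q^(1-alpha) = 0.35^5 * 0.1^-4 = 52.521875.
(1-p)^alpha * (1-q)^(1-alpha) = 0.65^5 * 0.9^-4 = 0.176847.
sum = 52.521875 + 0.176847 = 52.698722.
D = (1/4)*log(52.698722) = 0.9911

0.9911


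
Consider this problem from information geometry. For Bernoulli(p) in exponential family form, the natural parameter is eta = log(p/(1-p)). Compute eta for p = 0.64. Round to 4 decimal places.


Natural parameter for Bernoulli: eta = log(p/(1-p)).
p = 0.64, 1-p = 0.36.
p/(1-p) = 1.777778.
eta = log(1.777778) = 0.5754

0.5754


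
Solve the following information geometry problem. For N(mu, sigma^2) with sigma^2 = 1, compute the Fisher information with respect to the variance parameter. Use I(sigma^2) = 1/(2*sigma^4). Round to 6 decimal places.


Fisher information for variance: I(sigma^2) = 1/(2*sigma^4).
sigma^2 = 1, so sigma^4 = 1.
I = 1/(2*1) = 1/2 = 0.500000

0.500000


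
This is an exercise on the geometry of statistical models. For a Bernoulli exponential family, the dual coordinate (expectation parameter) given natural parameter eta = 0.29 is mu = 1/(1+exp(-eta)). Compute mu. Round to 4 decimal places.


Dual coordinate (expectation parameter) for Bernoulli:
mu = 1/(1+exp(-eta)).
eta = 0.29.
exp(-eta) = exp(-0.29) = 0.748264.
mu = 1/(1+0.748264) = 0.5720

0.5720


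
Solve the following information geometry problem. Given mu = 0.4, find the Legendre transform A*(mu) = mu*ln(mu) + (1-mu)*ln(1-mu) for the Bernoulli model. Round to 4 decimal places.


Legendre transform for Bernoulli:
A*(mu) = mu*log(mu) + (1-mu)*log(1-mu).
mu = 0.4, 1-mu = 0.6.
mu*log(mu) = 0.4*log(0.4) = -0.366516.
(1-mu)*log(1-mu) = 0.6*log(0.6) = -0.306495.
A* = -0.366516 + -0.306495 = -0.6730

-0.6730


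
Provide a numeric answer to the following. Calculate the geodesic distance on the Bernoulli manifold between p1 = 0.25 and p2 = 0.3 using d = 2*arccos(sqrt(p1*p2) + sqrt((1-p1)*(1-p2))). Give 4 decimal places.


Geodesic distance on Bernoulli manifold:
d(p1,p2) = 2*arccos(sqrt(p1*p2) + sqrt((1-p1)*(1-p2))).
sqrt(p1*p2) = sqrt(0.25*0.3) = 0.273861.
sqrt((1-p1)*(1-p2)) = sqrt(0.75*0.7) = 0.724569.
arg = 0.273861 + 0.724569 = 0.99843.
d = 2*arccos(0.99843) = 0.1121

0.1121


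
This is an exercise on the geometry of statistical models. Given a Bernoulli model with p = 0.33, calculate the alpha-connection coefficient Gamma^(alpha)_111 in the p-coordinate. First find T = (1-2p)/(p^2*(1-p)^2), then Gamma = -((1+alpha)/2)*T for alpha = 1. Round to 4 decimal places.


Skewness (Amari-Chentsov) tensor: T = (1-2p)/(p^2*(1-p)^2).
p = 0.33, 1-2p = 0.34, p^2 = 0.1089, (1-p)^2 = 0.4489.
T = 0.34/(0.1089 * 0.4489) = 6.955069.
In the p-coordinate, Gamma^(alpha) = Gamma^(0) - (alpha/2)*T with Gamma^(0) = (1/2)*g'(p) = -T/2,
so Gamma^(alpha) = -((1+alpha)/2)*T.
alpha = 1, -(1+alpha)/2 = -1.0.
Gamma = -1.0 * 6.955069 = -6.9551

-6.9551


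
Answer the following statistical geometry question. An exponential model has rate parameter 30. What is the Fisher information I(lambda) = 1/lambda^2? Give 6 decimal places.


Fisher information for exponential: I(lambda) = 1/lambda^2.
lambda = 30, lambda^2 = 900.
I = 1/900 = 0.001111

0.001111


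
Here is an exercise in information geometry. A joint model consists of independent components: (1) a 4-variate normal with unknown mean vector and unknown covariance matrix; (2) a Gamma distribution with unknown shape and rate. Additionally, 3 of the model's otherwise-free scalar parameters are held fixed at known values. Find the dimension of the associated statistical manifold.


The dimension of a statistical manifold equals the number of free
(independent) real parameters of the model. For a product of independent
blocks the parameter counts add.
- 4-variate normal: 4 (mean) + 4*5/2 = 10 (symmetric covariance) = 14.
- Gamma (shape, rate): 2.
Total = 14 + 2 = 16.
3 parameter(s) fixed at known values: 16 - 3 = 13.
Dimension = 13

13


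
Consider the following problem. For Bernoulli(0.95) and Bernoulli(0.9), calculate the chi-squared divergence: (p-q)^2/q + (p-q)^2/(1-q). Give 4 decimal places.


Chi-squared divergence between Bernoulli distributions:
chi^2 = (p-q)^2/q + (p-q)^2/(1-q).
p = 0.95, q = 0.9, p-q = 0.05.
(p-q)^2 = 0.0025.
term1 = 0.0025/0.9 = 0.002778.
term2 = 0.0025/0.1 = 0.025.
chi^2 = 0.002778 + 0.025 = 0.0278

0.0278


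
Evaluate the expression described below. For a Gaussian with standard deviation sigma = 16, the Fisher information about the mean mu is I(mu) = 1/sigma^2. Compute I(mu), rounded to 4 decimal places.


The Fisher information for the mean of a normal distribution is I(mu) = 1/sigma^2.
sigma = 16, so sigma^2 = 256.
I(mu) = 1/256 = 0.0039

0.0039


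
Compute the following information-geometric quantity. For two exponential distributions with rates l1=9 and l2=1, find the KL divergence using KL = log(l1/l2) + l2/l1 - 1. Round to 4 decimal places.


KL divergence for exponential family:
KL = log(l1/l2) + l2/l1 - 1.
log(9/1) = 2.197225.
1/9 = 0.111111.
KL = 2.197225 + 0.111111 - 1 = 1.3083

1.3083


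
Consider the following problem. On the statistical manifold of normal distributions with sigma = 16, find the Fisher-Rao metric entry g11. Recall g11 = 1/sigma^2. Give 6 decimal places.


For the 2-parameter normal family, the Fisher metric has:
  g11 = 1/sigma^2, g22 = 2/sigma^2.
sigma = 16, sigma^2 = 256.
g11 = 0.003906

0.003906


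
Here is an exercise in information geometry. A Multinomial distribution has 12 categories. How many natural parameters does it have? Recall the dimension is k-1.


Exponential family dimension calculation:
For Multinomial with k=12 categories, dim = k-1 = 11.

11


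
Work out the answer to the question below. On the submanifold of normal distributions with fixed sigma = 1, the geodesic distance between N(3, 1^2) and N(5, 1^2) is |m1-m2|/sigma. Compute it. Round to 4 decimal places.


On the fixed-variance normal subfamily, geodesic distance = |m1-m2|/sigma.
|3 - 5| = 2.
sigma = 1.
d = 2/1 = 2.0000

2.0000


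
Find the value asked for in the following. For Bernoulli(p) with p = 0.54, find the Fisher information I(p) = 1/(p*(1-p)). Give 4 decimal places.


For Bernoulli(p), Fisher information is I(p) = 1/(p*(1-p)).
p = 0.54, 1-p = 0.46.
p*(1-p) = 0.2484.
I(p) = 1/0.2484 = 4.0258

4.0258


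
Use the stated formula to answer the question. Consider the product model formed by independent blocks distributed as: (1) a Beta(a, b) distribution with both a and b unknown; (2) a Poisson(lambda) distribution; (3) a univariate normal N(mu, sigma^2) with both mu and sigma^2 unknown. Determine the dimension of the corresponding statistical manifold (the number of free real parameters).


The dimension of a statistical manifold equals the number of free
(independent) real parameters of the model. For a product of independent
blocks the parameter counts add.
- Beta (a, b): 2.
- Poisson (lambda): 1.
- normal (mu, sigma^2): 2.
Total = 2 + 1 + 2 = 5.
Dimension = 5

5
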